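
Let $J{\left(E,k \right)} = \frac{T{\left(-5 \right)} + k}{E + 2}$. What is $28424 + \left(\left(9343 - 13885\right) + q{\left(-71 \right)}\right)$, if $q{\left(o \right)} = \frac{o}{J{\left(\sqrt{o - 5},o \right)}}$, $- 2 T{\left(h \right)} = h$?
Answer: $\frac{3272118}{137} + \frac{284 i \sqrt{19}}{137} \approx 23884.0 + 9.036 i$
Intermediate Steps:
$T{\left(h \right)} = - \frac{h}{2}$
$J{\left(E,k \right)} = \frac{\frac{5}{2} + k}{2 + E}$ ($J{\left(E,k \right)} = \frac{\left(- \frac{1}{2}\right) \left(-5\right) + k}{E + 2} = \frac{\frac{5}{2} + k}{2 + E}$)
$q{\left(o \right)} = \frac{o \left(2 + \sqrt{-5 + o}\right)}{\frac{5}{2} + o}$ ($q{\left(o \right)} = \frac{o}{\frac{1}{2 + \sqrt{o - 5}} \left(\frac{5}{2} + o\right)} = \frac{o}{\frac{1}{2 + \sqrt{-5 + o}} \left(\frac{5}{2} + o\right)} = o \frac{2 + \sqrt{-5 + o}}{\frac{5}{2} + o} = \frac{o \left(2 + \sqrt{-5 + o}\right)}{\frac{5}{2} + o}$)
$28424 + \left(\left(9343 - 13885\right) + q{\left(-71 \right)}\right) = 28424 + \left(\left(9343 - 13885\right) + 2 \left(-71\right) \frac{1}{5 + 2 \left(-71\right)} \left(2 + \sqrt{-5 - 71}\right)\right) = 28424 - \left(4542 + \frac{142 \left(2 + \sqrt{-76}\right)}{5 - 142}\right) = 28424 - \left(4542 + \frac{142 \left(2 + 2 i \sqrt{19}\right)}{-137}\right) = 28424 - \left(4542 + 142 \left(- \frac{1}{137}\right) \left(2 + 2 i \sqrt{19}\right)\right) = 28424 - \left(\frac{621970}{137} - \frac{284 i \sqrt{19}}{137}\right) = \frac{3272118}{137} + \frac{284 i \sqrt{19}}{137}$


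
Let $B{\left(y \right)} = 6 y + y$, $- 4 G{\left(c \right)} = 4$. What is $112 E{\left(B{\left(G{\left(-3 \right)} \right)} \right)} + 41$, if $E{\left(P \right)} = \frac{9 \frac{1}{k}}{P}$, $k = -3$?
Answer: $89$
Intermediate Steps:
$G{\left(c \right)} = -1$ ($G{\left(c \right)} = \left(- \frac{1}{4}\right) 4 = -1$)
$B{\left(y \right)} = 7 y$
$E{\left(P \right)} = - \frac{3}{P}$ ($E{\left(P \right)} = \frac{9 \frac{1}{-3}}{P} = \frac{9 \left(- \frac{1}{3}\right)}{P} = - \frac{3}{P}$)
$112 E{\left(B{\left(G{\left(-3 \right)} \right)} \right)} + 41 = 112 \left(- \frac{3}{7 \left(-1\right)}\right) + 41 = 112 \left(- \frac{3}{-7}\right) + 41 = 112 \left(\left(-3\right) \left(- \frac{1}{7}\right)\right) + 41 = 112 \cdot \frac{3}{7} + 41 = 48 + 41 = 89$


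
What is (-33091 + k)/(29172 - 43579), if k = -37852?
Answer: 70943/14407 ≈ 4.9242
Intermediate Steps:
(-33091 + k)/(29172 - 43579) = (-33091 - 37852)/(29172 - 43579) = -70943/(-14407) = -70943*(-1/14407) = 70943/14407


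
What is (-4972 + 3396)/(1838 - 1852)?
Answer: 788/7 ≈ 112.57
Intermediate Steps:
(-4972 + 3396)/(1838 - 1852) = -1576/(-14) = -1576*(-1/14) = 788/7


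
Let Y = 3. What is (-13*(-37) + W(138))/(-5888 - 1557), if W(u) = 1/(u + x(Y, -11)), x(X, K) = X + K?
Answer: -62531/967850 ≈ -0.064608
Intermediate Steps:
x(X, K) = K + X
W(u) = 1/(-8 + u) (W(u) = 1/(u + (-11 + 3)) = 1/(u - 8) = 1/(-8 + u))
(-13*(-37) + W(138))/(-5888 - 1557) = (-13*(-37) + 1/(-8 + 138))/(-5888 - 1557) = (481 + 1/130)/(-7445) = (481 + 1/130)*(-1/7445) = (62531/130)*(-1/7445) = -62531/967850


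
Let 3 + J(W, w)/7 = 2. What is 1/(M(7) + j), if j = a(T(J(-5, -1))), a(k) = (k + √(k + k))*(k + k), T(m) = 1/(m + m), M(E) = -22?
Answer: -211190/4644053 + 196*I*√7/4644053 ≈ -0.045475 + 0.00011166*I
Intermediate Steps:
J(W, w) = -7 (J(W, w) = -21 + 7*2 = -21 + 14 = -7)
T(m) = 1/(2*m)
a(k) = 2*k*(k + √2*√k) (a(k) = (k + √(2*k))*(2*k) = (k + √2*√k)*(2*k) = 2*k*(k + √2*√k))
j = 1/98 - I*√7/49 (j = 2*((½)/(-7))² + 2*√2*((½)/(-7))^(3/2) = 2*((½)*(-⅐))² + 2*√2*((½)*(-⅐))^(3/2) = 2*(-1/14)² + 2*√2*(-1/14)^(3/2) = 2*(1/196) + 2*√2*(-I*√14/196) = 1/98 - I*√7/49 ≈ 0.010204 - 0.053995*I)
1/(M(7) + j) = 1/(-22 + (1/98 - I*√7/49)) = 1/(-2155/98 - I*√7/49)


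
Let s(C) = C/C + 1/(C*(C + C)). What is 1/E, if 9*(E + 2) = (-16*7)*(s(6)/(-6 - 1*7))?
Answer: -1053/1084 ≈ -0.97140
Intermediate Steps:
s(C) = 1 + 1/(2*C**2) (s(C) = 1 + 1/(C*(2*C)) = 1 + 1/(2*C**2))
E = -1084/1053 (E = -2 + ((-16*7)*((1 + (1/2)/6**2)/(-6 - 1*7)))/9 = -2 + (-112*(1 + (1/2)*(1/36))/(-6 - 7))/9 = -2 + (-112*(1 + 1/72)/(-13))/9 = -2 + (-1022*(-1)/(9*13))/9 = -2 + (-112*(-73/936))/9 = -2 + (1/9)*(1022/117) = -2 + 1022/1053 = -1084/1053 ≈ -1.0294)
1/E = 1/(-1084/1053) = -1053/1084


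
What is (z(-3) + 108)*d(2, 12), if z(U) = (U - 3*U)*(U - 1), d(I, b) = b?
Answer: 1008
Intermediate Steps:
z(U) = -2*U*(-1 + U) (z(U) = (-2*U)*(-1 + U) = -2*U*(-1 + U))
(z(-3) + 108)*d(2, 12) = (2*(-3)*(1 - 1*(-3)) + 108)*12 = (2*(-3)*(1 + 3) + 108)*12 = (2*(-3)*4 + 108)*12 = (-24 + 108)*12 = 84*12 = 1008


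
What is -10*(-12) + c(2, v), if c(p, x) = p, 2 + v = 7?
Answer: 122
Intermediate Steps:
v = 5 (v = -2 + 7 = 5)
-10*(-12) + c(2, v) = -10*(-12) + 2 = 120 + 2 = 122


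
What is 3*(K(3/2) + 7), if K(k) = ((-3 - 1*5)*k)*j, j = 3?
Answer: -87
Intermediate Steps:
K(k) = -24*k (K(k) = ((-3 - 1*5)*k)*3 = ((-3 - 5)*k)*3 = -8*k*3 = -24*k)
3*(K(3/2) + 7) = 3*(-72/2 + 7) = 3*(-24*3/2 + 7) = 3*(-36 + 7) = 3*(-29) = -87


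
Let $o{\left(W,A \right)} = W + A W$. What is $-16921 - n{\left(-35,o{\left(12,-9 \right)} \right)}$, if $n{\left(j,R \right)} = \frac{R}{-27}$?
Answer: $- \frac{152321}{9} \approx -16925.0$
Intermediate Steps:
$n{\left(j,R \right)} = - \frac{R}{27}$ ($n{\left(j,R \right)} = R \left(- \frac{1}{27}\right) = - \frac{R}{27}$)
$-16921 - n{\left(-35,o{\left(12,-9 \right)} \right)} = -16921 - - \frac{12 \left(1 - 9\right)}{27} = -16921 - - \frac{12 \left(-8\right)}{27} = -16921 - \left(- \frac{1}{27}\right) \left(-96\right) = -16921 - \frac{32}{9} = - \frac{152321}{9}$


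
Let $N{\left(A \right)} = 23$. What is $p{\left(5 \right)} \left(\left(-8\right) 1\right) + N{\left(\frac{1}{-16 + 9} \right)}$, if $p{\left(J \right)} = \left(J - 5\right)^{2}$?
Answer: $23$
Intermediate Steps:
$p{\left(J \right)} = \left(-5 + J\right)^{2}$
$p{\left(5 \right)} \left(\left(-8\right) 1\right) + N{\left(\frac{1}{-16 + 9} \right)} = \left(-5 + 5\right)^{2} \left(\left(-8\right) 1\right) + 23 = 0^{2} \left(-8\right) + 23 = 0 \left(-8\right) + 23 = 0 + 23 = 23$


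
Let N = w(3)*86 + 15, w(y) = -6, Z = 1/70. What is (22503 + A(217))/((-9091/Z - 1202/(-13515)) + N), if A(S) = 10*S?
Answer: -333455595/8607310363 ≈ -0.038741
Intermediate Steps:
Z = 1/70 ≈ 0.014286
N = -501 (N = -6*86 + 15 = -516 + 15 = -501)
(22503 + A(217))/((-9091/Z - 1202/(-13515)) + N) = (22503 + 10*217)/((-9091/1/70 - 1202/(-13515)) - 501) = (22503 + 2170)/((-9091*70 - 1202*(-1/13515)) - 501) = 24673/((-636370 + 1202/13515) - 501) = 24673/(-8600539348/13515 - 501) = 24673/(-8607310363/13515) = 24673*(-13515/8607310363) = -333455595/8607310363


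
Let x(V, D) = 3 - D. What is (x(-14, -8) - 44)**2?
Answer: 1089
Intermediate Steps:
(x(-14, -8) - 44)**2 = ((3 - 1*(-8)) - 44)**2 = ((3 + 8) - 44)**2 = (11 - 44)**2 = (-33)**2 = 1089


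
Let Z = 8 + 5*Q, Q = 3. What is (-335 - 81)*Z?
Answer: -9568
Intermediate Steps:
Z = 23 (Z = 8 + 5*3 = 8 + 15 = 23)
(-335 - 81)*Z = (-335 - 81)*23 = -416*23 = -9568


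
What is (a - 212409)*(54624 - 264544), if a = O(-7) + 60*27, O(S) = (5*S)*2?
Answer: 44263521280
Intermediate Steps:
O(S) = 10*S
a = 1550 (a = 10*(-7) + 60*27 = -70 + 1620 = 1550)
(a - 212409)*(54624 - 264544) = (1550 - 212409)*(54624 - 264544) = -210859*(-209920) = 44263521280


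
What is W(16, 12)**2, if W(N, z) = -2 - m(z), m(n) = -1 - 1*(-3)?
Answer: 16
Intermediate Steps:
m(n) = 2 (m(n) = -1 + 3 = 2)
W(N, z) = -4 (W(N, z) = -2 - 1*2 = -2 - 2 = -4)
W(16, 12)**2 = (-4)**2 = 16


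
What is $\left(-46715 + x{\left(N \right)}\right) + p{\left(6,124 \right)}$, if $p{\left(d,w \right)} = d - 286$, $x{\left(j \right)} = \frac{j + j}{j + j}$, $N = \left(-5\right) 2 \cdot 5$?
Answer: $-46994$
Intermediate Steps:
$N = -50$ ($N = \left(-10\right) 5 = -50$)
$x{\left(j \right)} = 1$ ($x{\left(j \right)} = \frac{2 j}{2 j} = 2 j \frac{1}{2 j} = 1$)
$p{\left(d,w \right)} = -286 + d$
$\left(-46715 + x{\left(N \right)}\right) + p{\left(6,124 \right)} = \left(-46715 + 1\right) + \left(-286 + 6\right) = -46714 - 280 = -46994$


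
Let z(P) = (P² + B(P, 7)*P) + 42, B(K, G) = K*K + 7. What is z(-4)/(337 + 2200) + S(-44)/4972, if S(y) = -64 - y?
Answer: -54947/3153491 ≈ -0.017424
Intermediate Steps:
B(K, G) = 7 + K² (B(K, G) = K² + 7 = 7 + K²)
z(P) = 42 + P² + P*(7 + P²) (z(P) = (P² + (7 + P²)*P) + 42 = (P² + P*(7 + P²)) + 42 = 42 + P² + P*(7 + P²))
z(-4)/(337 + 2200) + S(-44)/4972 = (42 + (-4)² - 4*(7 + (-4)²))/(337 + 2200) + (-64 - 1*(-44))/4972 = (42 + 16 - 4*(7 + 16))/2537 + (-64 + 44)*(1/4972) = (42 + 16 - 4*23)*(1/2537) - 20*1/4972 = (42 + 16 - 92)*(1/2537) - 5/1243 = -34*1/2537 - 5/1243 = -34/2537 - 5/1243 = -54947/3153491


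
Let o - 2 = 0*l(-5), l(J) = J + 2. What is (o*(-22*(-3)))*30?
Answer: 3960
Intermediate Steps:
l(J) = 2 + J
o = 2 (o = 2 + 0*(2 - 5) = 2 + 0*(-3) = 2 + 0 = 2)
(o*(-22*(-3)))*30 = (2*(-22*(-3)))*30 = (2*66)*30 = 132*30 = 3960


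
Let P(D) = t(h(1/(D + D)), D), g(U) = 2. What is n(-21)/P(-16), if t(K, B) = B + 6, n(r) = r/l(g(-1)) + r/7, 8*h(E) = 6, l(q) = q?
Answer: 27/20 ≈ 1.3500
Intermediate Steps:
h(E) = ¾ (h(E) = (⅛)*6 = ¾)
n(r) = 9*r/14 (n(r) = r/2 + r/7 = 9*r/14)
t(K, B) = 6 + B
P(D) = 6 + D
n(-21)/P(-16) = ((9/14)*(-21))/(6 - 16) = -27/2/(-10) = -27/2*(-⅒) = 27/20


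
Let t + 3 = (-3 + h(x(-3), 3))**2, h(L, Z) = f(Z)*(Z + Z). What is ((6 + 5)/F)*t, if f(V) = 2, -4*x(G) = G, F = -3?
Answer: -286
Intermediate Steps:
x(G) = -G/4
h(L, Z) = 4*Z (h(L, Z) = 2*(Z + Z) = 2*(2*Z) = 4*Z)
t = 78 (t = -3 + (-3 + 4*3)**2 = -3 + (-3 + 12)**2 = -3 + 9**2 = -3 + 81 = 78)
((6 + 5)/F)*t = ((6 + 5)/(-3))*78 = -1/3*11*78 = -11/3*78 = -286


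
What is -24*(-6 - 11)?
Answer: 408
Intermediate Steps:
-24*(-6 - 11) = -24*(-17) = 408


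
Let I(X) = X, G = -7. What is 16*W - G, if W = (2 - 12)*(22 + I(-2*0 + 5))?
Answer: -4313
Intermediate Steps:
W = -270 (W = (2 - 12)*(22 + (-2*0 + 5)) = -10*(22 + (0 + 5)) = -10*(22 + 5) = -10*27 = -270)
16*W - G = 16*(-270) - 1*(-7) = -4320 + 7 = -4313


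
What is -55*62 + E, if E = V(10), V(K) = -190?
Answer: -3600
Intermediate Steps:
E = -190
-55*62 + E = -55*62 - 190 = -3410 - 190 = -3600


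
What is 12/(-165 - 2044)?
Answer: -12/2209 ≈ -0.0054323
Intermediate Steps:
12/(-165 - 2044) = 12/(-2209) = -1/2209*12 = -12/2209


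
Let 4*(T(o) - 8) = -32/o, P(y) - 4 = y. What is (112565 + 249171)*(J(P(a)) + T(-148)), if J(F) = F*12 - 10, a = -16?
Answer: -1953374400/37 ≈ -5.2794e+7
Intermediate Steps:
P(y) = 4 + y
T(o) = 8 - 8/o (T(o) = 8 + (-32/o)/4 = 8 - 8/o)
J(F) = -10 + 12*F (J(F) = 12*F - 10 = -10 + 12*F)
(112565 + 249171)*(J(P(a)) + T(-148)) = (112565 + 249171)*((-10 + 12*(4 - 16)) + (8 - 8/(-148))) = 361736*((-10 + 12*(-12)) + (8 - 8*(-1/148))) = 361736*((-10 - 144) + (8 + 2/37)) = 361736*(-154 + 298/37) = 361736*(-5400/37) = -1953374400/37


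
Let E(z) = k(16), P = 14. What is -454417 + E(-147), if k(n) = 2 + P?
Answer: -454401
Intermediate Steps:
k(n) = 16 (k(n) = 2 + 14 = 16)
E(z) = 16
-454417 + E(-147) = -454417 + 16 = -454401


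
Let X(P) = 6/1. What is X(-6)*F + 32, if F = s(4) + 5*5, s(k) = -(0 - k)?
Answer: 206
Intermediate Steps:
s(k) = k (s(k) = -(-1)*k = k)
X(P) = 6 (X(P) = 6*1 = 6)
F = 29 (F = 4 + 5*5 = 4 + 25 = 29)
X(-6)*F + 32 = 6*29 + 32 = 174 + 32 = 206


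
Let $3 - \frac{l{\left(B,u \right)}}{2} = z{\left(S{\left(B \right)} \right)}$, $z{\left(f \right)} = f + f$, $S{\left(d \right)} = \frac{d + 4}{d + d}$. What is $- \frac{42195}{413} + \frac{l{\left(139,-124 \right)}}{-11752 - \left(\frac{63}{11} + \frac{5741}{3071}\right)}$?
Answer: $- \frac{582481524109831}{5701246120738} \approx -102.17$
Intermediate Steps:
$S{\left(d \right)} = \frac{4 + d}{2 d}$
$z{\left(f \right)} = 2 f$
$l{\left(B,u \right)} = 6 - \frac{2 \left(4 + B\right)}{B}$ ($l{\left(B,u \right)} = 6 - 2 \cdot 2 \frac{4 + B}{2 B} = 6 - 2 \frac{4 + B}{B} = 6 - \frac{2 \left(4 + B\right)}{B}$)
$- \frac{42195}{413} + \frac{l{\left(139,-124 \right)}}{-11752 - \left(\frac{63}{11} + \frac{5741}{3071}\right)} = - \frac{42195}{413} + \frac{4 - \frac{8}{139}}{-11752 - \left(\frac{63}{11} + \frac{5741}{3071}\right)} = \left(-42195\right) \frac{1}{413} + \frac{4 - \frac{8}{139}}{-11752 - \frac{256624}{33781}} = - \frac{42195}{413} + \frac{4 - \frac{8}{139}}{-11752 - \frac{256624}{33781}} = - \frac{42195}{413} + \frac{548}{139 \left(-11752 - \frac{256624}{33781}\right)} = - \frac{42195}{413} + \frac{548}{139 \left(- \frac{397250936}{33781}\right)} = - \frac{42195}{413} + \frac{548}{139} \left(- \frac{33781}{397250936}\right) = - \frac{42195}{413} - \frac{4627997}{13804470026} = - \frac{582481524109831}{5701246120738}$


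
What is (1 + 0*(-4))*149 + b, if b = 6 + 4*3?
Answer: 167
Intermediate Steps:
b = 18 (b = 6 + 12 = 18)
(1 + 0*(-4))*149 + b = (1 + 0*(-4))*149 + 18 = (1 + 0)*149 + 18 = 1*149 + 18 = 149 + 18 = 167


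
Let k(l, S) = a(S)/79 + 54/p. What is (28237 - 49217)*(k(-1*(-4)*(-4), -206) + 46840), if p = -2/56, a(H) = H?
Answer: -75123211880/79 ≈ -9.5093e+8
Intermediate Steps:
p = -1/28 (p = -2*1/56 = -1/28 ≈ -0.035714)
k(l, S) = -1512 + S/79 (k(l, S) = S/79 + 54/(-1/28) = S*(1/79) + 54*(-28) = S/79 - 1512 = -1512 + S/79)
(28237 - 49217)*(k(-1*(-4)*(-4), -206) + 46840) = (28237 - 49217)*((-1512 + (1/79)*(-206)) + 46840) = -20980*((-1512 - 206/79) + 46840) = -20980*(-119654/79 + 46840) = -20980*3580706/79 = -75123211880/79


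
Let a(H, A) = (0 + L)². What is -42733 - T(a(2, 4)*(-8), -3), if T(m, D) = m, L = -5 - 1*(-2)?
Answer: -42661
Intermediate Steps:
L = -3 (L = -5 + 2 = -3)
a(H, A) = 9 (a(H, A) = (0 - 3)² = (-3)² = 9)
-42733 - T(a(2, 4)*(-8), -3) = -42733 - 9*(-8) = -42733 - 1*(-72) = -42733 + 72 = -42661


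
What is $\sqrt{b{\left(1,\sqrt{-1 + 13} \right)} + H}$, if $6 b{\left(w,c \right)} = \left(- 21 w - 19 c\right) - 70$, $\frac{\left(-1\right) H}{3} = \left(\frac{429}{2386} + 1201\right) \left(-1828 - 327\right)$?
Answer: $\frac{\sqrt{99471598601799 - 81125193 \sqrt{3}}}{3579} \approx 2786.7$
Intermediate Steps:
$H = \frac{18528786975}{2386}$ ($H = - 3 \left(\frac{429}{2386} + 1201\right) \left(-1828 - 327\right) = - 3 \left(429 \cdot \frac{1}{2386} + 1201\right) \left(-2155\right) = - 3 \left(\frac{429}{2386} + 1201\right) \left(-2155\right) = - 3 \cdot \frac{2866015}{2386} \left(-2155\right) = \left(-3\right) \left(- \frac{6176262325}{2386}\right) = \frac{18528786975}{2386} \approx 7.7656 \cdot 10^{6}$)
$b{\left(w,c \right)} = - \frac{35}{3} - \frac{19 c}{6} - \frac{7 w}{2}$ ($b{\left(w,c \right)} = \frac{\left(- 21 w - 19 c\right) - 70}{6} = \frac{-70 - 21 w - 19 c}{6} = - \frac{35}{3} - \frac{19 c}{6} - \frac{7 w}{2}$)
$\sqrt{b{\left(1,\sqrt{-1 + 13} \right)} + H} = \sqrt{\left(- \frac{35}{3} - \frac{19 \sqrt{-1 + 13}}{6} - \frac{7}{2}\right) + \frac{18528786975}{2386}} = \sqrt{\left(- \frac{35}{3} - \frac{19 \sqrt{12}}{6} - \frac{7}{2}\right) + \frac{18528786975}{2386}} = \sqrt{\left(- \frac{35}{3} - \frac{19 \cdot 2 \sqrt{3}}{6} - \frac{7}{2}\right) + \frac{18528786975}{2386}} = \sqrt{\left(- \frac{35}{3} - \frac{19 \sqrt{3}}{3} - \frac{7}{2}\right) + \frac{18528786975}{2386}} = \sqrt{\left(- \frac{91}{6} - \frac{19 \sqrt{3}}{3}\right) + \frac{18528786975}{2386}} = \sqrt{\frac{27793126181}{3579} - \frac{19 \sqrt{3}}{3}}$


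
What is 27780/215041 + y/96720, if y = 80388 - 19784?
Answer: 3929806591/5199691380 ≈ 0.75578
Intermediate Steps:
y = 60604
27780/215041 + y/96720 = 27780/215041 + 60604/96720 = 27780*(1/215041) + 60604*(1/96720) = 27780/215041 + 15151/24180 = 3929806591/5199691380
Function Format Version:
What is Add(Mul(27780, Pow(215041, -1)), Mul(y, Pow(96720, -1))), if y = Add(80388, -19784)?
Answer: Rational(3929806591, 5199691380) ≈ 0.75578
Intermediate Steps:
y = 60604
Add(Mul(27780, Pow(215041, -1)), Mul(y, Pow(96720, -1))) = Add(Mul(27780, Pow(215041, -1)), Mul(60604, Pow(96720, -1))) = Add(Mul(27780, Rational(1, 215041)), Mul(60604, Rational(1, 96720))) = Add(Rational(27780, 215041), Rational(15151, 24180)) = Rational(3929806591, 5199691380)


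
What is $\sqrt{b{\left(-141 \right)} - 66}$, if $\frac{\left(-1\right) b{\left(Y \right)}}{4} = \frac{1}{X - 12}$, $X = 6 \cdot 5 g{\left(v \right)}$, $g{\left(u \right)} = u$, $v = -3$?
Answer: $\frac{58 i \sqrt{51}}{51} \approx 8.1216 i$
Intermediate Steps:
$X = -90$ ($X = 6 \cdot 5 \left(-3\right) = 30 \left(-3\right) = -90$)
$b{\left(Y \right)} = \frac{2}{51}$ ($b{\left(Y \right)} = - \frac{4}{-90 - 12} = - \frac{4}{-102} = \left(-4\right) \left(- \frac{1}{102}\right) = \frac{2}{51}$)
$\sqrt{b{\left(-141 \right)} - 66} = \sqrt{\frac{2}{51} - 66} = \sqrt{- \frac{3364}{51}} = \frac{58 i \sqrt{51}}{51}$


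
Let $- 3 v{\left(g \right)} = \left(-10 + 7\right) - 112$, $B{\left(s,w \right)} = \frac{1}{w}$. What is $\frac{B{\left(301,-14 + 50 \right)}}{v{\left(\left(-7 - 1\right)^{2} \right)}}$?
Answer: $\frac{1}{1380} \approx 0.00072464$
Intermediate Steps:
$v{\left(g \right)} = \frac{115}{3}$ ($v{\left(g \right)} = - \frac{\left(-10 + 7\right) - 112}{3} = - \frac{-3 - 112}{3} = \left(- \frac{1}{3}\right) \left(-115\right) = \frac{115}{3}$)
$\frac{B{\left(301,-14 + 50 \right)}}{v{\left(\left(-7 - 1\right)^{2} \right)}} = \frac{1}{\left(-14 + 50\right) \frac{115}{3}} = \frac{1}{36} \cdot \frac{3}{115} = \frac{1}{1380}$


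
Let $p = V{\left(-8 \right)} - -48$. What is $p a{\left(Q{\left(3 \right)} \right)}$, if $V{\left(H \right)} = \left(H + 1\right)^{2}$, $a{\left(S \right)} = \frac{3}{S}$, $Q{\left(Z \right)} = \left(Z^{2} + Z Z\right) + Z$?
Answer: $\frac{97}{7} \approx 13.857$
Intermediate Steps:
$Q{\left(Z \right)} = Z + 2 Z^{2}$ ($Q{\left(Z \right)} = \left(Z^{2} + Z^{2}\right) + Z = 2 Z^{2} + Z = Z + 2 Z^{2}$)
$V{\left(H \right)} = \left(1 + H\right)^{2}$
$p = 97$ ($p = \left(1 - 8\right)^{2} - -48 = \left(-7\right)^{2} + 48 = 49 + 48 = 97$)
$p a{\left(Q{\left(3 \right)} \right)} = 97 \frac{3}{3 \left(1 + 2 \cdot 3\right)} = 97 \frac{3}{3 \left(1 + 6\right)} = 97 \frac{3}{3 \cdot 7} = 97 \cdot \frac{3}{21} = 97 \cdot 3 \cdot \frac{1}{21} = 97 \cdot \frac{1}{7} = \frac{97}{7}$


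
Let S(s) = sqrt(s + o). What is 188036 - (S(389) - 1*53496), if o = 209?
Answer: 241532 - sqrt(598) ≈ 2.4151e+5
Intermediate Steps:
S(s) = sqrt(209 + s) (S(s) = sqrt(s + 209) = sqrt(209 + s))
188036 - (S(389) - 1*53496) = 188036 - (sqrt(209 + 389) - 1*53496) = 188036 - (sqrt(598) - 53496) = 188036 - (-53496 + sqrt(598)) = 188036 + (53496 - sqrt(598)) = 241532 - sqrt(598)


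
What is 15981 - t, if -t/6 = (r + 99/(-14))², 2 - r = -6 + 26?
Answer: 1935741/98 ≈ 19752.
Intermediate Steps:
r = -18 (r = 2 - (-6 + 26) = 2 - 1*20 = 2 - 20 = -18)
t = -369603/98 (t = -6*(-18 + 99/(-14))² = -6*(-18 + 99*(-1/14))² = -6*(-18 - 99/14)² = -6*(-351/14)² = -6*123201/196 = -369603/98 ≈ -3771.5)
15981 - t = 15981 - 1*(-369603/98) = 15981 + 369603/98 = 1935741/98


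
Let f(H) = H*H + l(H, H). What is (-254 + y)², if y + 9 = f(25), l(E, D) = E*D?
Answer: 974169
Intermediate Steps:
l(E, D) = D*E
f(H) = 2*H² (f(H) = H*H + H*H = H² + H² = 2*H²)
y = 1241 (y = -9 + 2*25² = -9 + 2*625 = -9 + 1250 = 1241)
(-254 + y)² = (-254 + 1241)² = 987² = 974169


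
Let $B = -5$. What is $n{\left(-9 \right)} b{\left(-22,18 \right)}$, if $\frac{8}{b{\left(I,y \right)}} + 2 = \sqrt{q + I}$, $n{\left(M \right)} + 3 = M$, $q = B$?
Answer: $\frac{192}{31} + \frac{288 i \sqrt{3}}{31} \approx 6.1936 + 16.091 i$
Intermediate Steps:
$q = -5$
$n{\left(M \right)} = -3 + M$
$b{\left(I,y \right)} = \frac{8}{-2 + \sqrt{-5 + I}}$
$n{\left(-9 \right)} b{\left(-22,18 \right)} = \left(-3 - 9\right) \frac{8}{-2 + \sqrt{-5 - 22}} = - 12 \frac{8}{-2 + \sqrt{-27}} = - 12 \frac{8}{-2 + 3 i \sqrt{3}} = - \frac{96}{-2 + 3 i \sqrt{3}}$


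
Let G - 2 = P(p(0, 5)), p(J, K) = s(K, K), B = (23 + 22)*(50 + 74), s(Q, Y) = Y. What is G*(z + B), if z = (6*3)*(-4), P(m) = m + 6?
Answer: 71604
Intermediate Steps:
B = 5580 (B = 45*124 = 5580)
p(J, K) = K
P(m) = 6 + m
G = 13 (G = 2 + (6 + 5) = 2 + 11 = 13)
z = -72 (z = 18*(-4) = -72)
G*(z + B) = 13*(-72 + 5580) = 13*5508 = 71604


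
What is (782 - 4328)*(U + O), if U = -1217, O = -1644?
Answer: 10145106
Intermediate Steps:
(782 - 4328)*(U + O) = (782 - 4328)*(-1217 - 1644) = -3546*(-2861) = 10145106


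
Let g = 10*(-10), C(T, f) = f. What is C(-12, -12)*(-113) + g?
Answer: 1256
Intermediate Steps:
g = -100
C(-12, -12)*(-113) + g = -12*(-113) - 100 = 1356 - 100 = 1256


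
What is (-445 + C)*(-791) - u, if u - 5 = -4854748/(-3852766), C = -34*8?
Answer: 1092530280012/1926383 ≈ 5.6714e+5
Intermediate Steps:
C = -272
u = 12059289/1926383 (u = 5 - 4854748/(-3852766) = 5 - 4854748*(-1/3852766) = 5 + 2427374/1926383 = 12059289/1926383 ≈ 6.2601)
(-445 + C)*(-791) - u = (-445 - 272)*(-791) - 1*12059289/1926383 = -717*(-791) - 12059289/1926383 = 567147 - 12059289/1926383 = 1092530280012/1926383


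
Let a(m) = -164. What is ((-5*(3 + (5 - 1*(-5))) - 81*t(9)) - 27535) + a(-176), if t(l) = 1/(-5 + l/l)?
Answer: -110975/4 ≈ -27744.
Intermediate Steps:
t(l) = -¼ (t(l) = 1/(-5 + 1) = 1/(-4) = -¼)
((-5*(3 + (5 - 1*(-5))) - 81*t(9)) - 27535) + a(-176) = ((-5*(3 + (5 - 1*(-5))) - 81*(-¼)) - 27535) - 164 = ((-5*(3 + (5 + 5)) + 81/4) - 27535) - 164 = ((-5*(3 + 10) + 81/4) - 27535) - 164 = ((-5*13 + 81/4) - 27535) - 164 = ((-65 + 81/4) - 27535) - 164 = (-179/4 - 27535) - 164 = -110319/4 - 164 = -110975/4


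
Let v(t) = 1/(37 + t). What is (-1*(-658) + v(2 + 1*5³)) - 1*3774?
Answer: -511023/164 ≈ -3116.0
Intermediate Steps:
(-1*(-658) + v(2 + 1*5³)) - 1*3774 = (-1*(-658) + 1/(37 + (2 + 1*5³))) - 1*3774 = (658 + 1/(37 + (2 + 1*125))) - 3774 = (658 + 1/(37 + (2 + 125))) - 3774 = (658 + 1/(37 + 127)) - 3774 = (658 + 1/164) - 3774 = 107913/164 - 3774 = -511023/164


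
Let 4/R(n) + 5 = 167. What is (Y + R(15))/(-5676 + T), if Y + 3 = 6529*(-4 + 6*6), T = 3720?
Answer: -16922927/158436 ≈ -106.81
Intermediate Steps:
R(n) = 2/81 (R(n) = 4/(-5 + 167) = 4/162 = 4*(1/162) = 2/81)
Y = 208925 (Y = -3 + 6529*(-4 + 6*6) = -3 + 6529*(-4 + 36) = -3 + 6529*32 = -3 + 208928 = 208925)
(Y + R(15))/(-5676 + T) = (208925 + 2/81)/(-5676 + 3720) = (16922927/81)/(-1956) = (16922927/81)*(-1/1956) = -16922927/158436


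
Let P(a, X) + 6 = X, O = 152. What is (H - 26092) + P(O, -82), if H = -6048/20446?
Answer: -267641164/10223 ≈ -26180.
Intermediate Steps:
P(a, X) = -6 + X
H = -3024/10223 (H = -6048*1/20446 = -3024/10223 ≈ -0.29580)
(H - 26092) + P(O, -82) = (-3024/10223 - 26092) + (-6 - 82) = -266741540/10223 - 88 = -267641164/10223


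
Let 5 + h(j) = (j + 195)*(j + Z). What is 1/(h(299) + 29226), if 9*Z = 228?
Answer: 3/568325 ≈ 5.2787e-6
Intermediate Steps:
Z = 76/3 (Z = (⅑)*228 = 76/3 ≈ 25.333)
h(j) = -5 + (195 + j)*(76/3 + j) (h(j) = -5 + (j + 195)*(j + 76/3) = -5 + (195 + j)*(76/3 + j))
1/(h(299) + 29226) = 1/((4935 + 299² + (661/3)*299) + 29226) = 1/((4935 + 89401 + 197639/3) + 29226) = 1/(480647/3 + 29226) = 1/(568325/3) = 3/568325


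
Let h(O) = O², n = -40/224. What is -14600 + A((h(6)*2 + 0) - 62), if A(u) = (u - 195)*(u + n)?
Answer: -459675/28 ≈ -16417.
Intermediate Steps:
n = -5/28 (n = -40*1/224 = -5/28 ≈ -0.17857)
A(u) = (-195 + u)*(-5/28 + u) (A(u) = (u - 195)*(u - 5/28) = (-195 + u)*(-5/28 + u))
-14600 + A((h(6)*2 + 0) - 62) = -14600 + (975/28 + ((6²*2 + 0) - 62)² - 5465*((6²*2 + 0) - 62)/28) = -14600 + (975/28 + ((36*2 + 0) - 62)² - 5465*((36*2 + 0) - 62)/28) = -14600 + (975/28 + ((72 + 0) - 62)² - 5465*((72 + 0) - 62)/28) = -14600 + (975/28 + (72 - 62)² - 5465*(72 - 62)/28) = -14600 + (975/28 + 10² - 5465/28*10) = -14600 + (975/28 + 100 - 27325/14) = -14600 - 50875/28 = -459675/28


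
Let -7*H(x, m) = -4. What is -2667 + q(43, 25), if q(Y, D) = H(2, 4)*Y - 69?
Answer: -18980/7 ≈ -2711.4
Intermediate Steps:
H(x, m) = 4/7 (H(x, m) = -⅐*(-4) = 4/7)
q(Y, D) = -69 + 4*Y/7 (q(Y, D) = 4*Y/7 - 69 = -69 + 4*Y/7)
-2667 + q(43, 25) = -2667 + (-69 + (4/7)*43) = -2667 + (-69 + 172/7) = -2667 - 311/7 = -18980/7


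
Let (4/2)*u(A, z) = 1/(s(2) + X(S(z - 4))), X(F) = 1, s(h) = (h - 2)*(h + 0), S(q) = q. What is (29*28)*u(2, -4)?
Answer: 406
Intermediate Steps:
s(h) = h*(-2 + h) (s(h) = (-2 + h)*h = h*(-2 + h))
u(A, z) = 1/2 (u(A, z) = 1/(2*(2*(-2 + 2) + 1)) = 1/(2*(2*0 + 1)) = 1/(2*(0 + 1)) = (1/2)/1 = (1/2)*1 = 1/2)
(29*28)*u(2, -4) = (29*28)*(1/2) = 812*(1/2) = 406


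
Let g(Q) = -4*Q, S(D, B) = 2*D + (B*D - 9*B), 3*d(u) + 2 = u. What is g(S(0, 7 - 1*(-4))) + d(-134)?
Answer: 1052/3 ≈ 350.67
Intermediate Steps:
d(u) = -⅔ + u/3
S(D, B) = -9*B + 2*D + B*D (S(D, B) = 2*D + (-9*B + B*D) = -9*B + 2*D + B*D)
g(S(0, 7 - 1*(-4))) + d(-134) = -4*(-9*(7 - 1*(-4)) + 2*0 + (7 - 1*(-4))*0) + (-⅔ + (⅓)*(-134)) = -4*(-9*(7 + 4) + 0 + (7 + 4)*0) + (-⅔ - 134/3) = -4*(-9*11 + 0 + 11*0) - 136/3 = -4*(-99 + 0 + 0) - 136/3 = -4*(-99) - 136/3 = 396 - 136/3 = 1052/3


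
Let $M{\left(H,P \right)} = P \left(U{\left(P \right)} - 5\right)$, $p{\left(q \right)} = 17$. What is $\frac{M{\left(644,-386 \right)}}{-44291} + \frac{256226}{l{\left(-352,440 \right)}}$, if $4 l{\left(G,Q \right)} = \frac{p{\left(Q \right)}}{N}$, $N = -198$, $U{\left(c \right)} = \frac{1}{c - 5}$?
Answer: $- \frac{206724381788472}{17317781} \approx -1.1937 \cdot 10^{7}$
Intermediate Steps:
$U{\left(c \right)} = \frac{1}{-5 + c}$
$M{\left(H,P \right)} = P \left(-5 + \frac{1}{-5 + P}\right)$ ($M{\left(H,P \right)} = P \left(\frac{1}{-5 + P} - 5\right) = P \left(-5 + \frac{1}{-5 + P}\right)$)
$l{\left(G,Q \right)} = - \frac{17}{792}$ ($l{\left(G,Q \right)} = \frac{17 \frac{1}{-198}}{4} = \frac{17 \left(- \frac{1}{198}\right)}{4} = \frac{1}{4} \left(- \frac{17}{198}\right) = - \frac{17}{792}$)
$\frac{M{\left(644,-386 \right)}}{-44291} + \frac{256226}{l{\left(-352,440 \right)}} = \frac{\left(-386\right) \frac{1}{-5 - 386} \left(26 - -1930\right)}{-44291} + \frac{256226}{- \frac{17}{792}} = - \frac{386 \left(26 + 1930\right)}{-391} \left(- \frac{1}{44291}\right) + 256226 \left(- \frac{792}{17}\right) = \left(-386\right) \left(- \frac{1}{391}\right) 1956 \left(- \frac{1}{44291}\right) - \frac{202930992}{17} = \frac{755016}{391} \left(- \frac{1}{44291}\right) - \frac{202930992}{17} = - \frac{755016}{17317781} - \frac{202930992}{17} = - \frac{206724381788472}{17317781}$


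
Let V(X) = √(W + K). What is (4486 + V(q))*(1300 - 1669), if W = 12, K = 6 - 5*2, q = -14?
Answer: -1655334 - 738*√2 ≈ -1.6564e+6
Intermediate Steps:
K = -4 (K = 6 - 10 = -4)
V(X) = 2*√2 (V(X) = √(12 - 4) = √8 = 2*√2)
(4486 + V(q))*(1300 - 1669) = (4486 + 2*√2)*(1300 - 1669) = (4486 + 2*√2)*(-369) = -1655334 - 738*√2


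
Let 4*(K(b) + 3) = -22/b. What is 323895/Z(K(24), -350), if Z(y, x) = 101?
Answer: 323895/101 ≈ 3206.9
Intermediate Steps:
K(b) = -3 - 11/(2*b) (K(b) = -3 + (-22/b)/4 = -3 - 11/(2*b))
323895/Z(K(24), -350) = 323895/101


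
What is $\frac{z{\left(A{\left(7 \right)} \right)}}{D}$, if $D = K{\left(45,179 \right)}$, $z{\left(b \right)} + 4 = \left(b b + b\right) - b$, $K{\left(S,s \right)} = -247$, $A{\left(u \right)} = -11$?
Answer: $- \frac{9}{19} \approx -0.47368$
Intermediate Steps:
$z{\left(b \right)} = -4 + b^{2}$ ($z{\left(b \right)} = -4 + \left(\left(b b + b\right) - b\right) = -4 + \left(\left(b^{2} + b\right) - b\right) = -4 + \left(\left(b + b^{2}\right) - b\right) = -4 + b^{2}$)
$D = -247$
$\frac{z{\left(A{\left(7 \right)} \right)}}{D} = \frac{-4 + \left(-11\right)^{2}}{-247} = \left(-4 + 121\right) \left(- \frac{1}{247}\right) = 117 \left(- \frac{1}{247}\right) = - \frac{9}{19}$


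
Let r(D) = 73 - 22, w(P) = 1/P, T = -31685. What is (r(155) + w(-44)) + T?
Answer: -1391897/44 ≈ -31634.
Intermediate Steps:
r(D) = 51
(r(155) + w(-44)) + T = (51 + 1/(-44)) - 31685 = (51 - 1/44) - 31685 = 2243/44 - 31685 = -1391897/44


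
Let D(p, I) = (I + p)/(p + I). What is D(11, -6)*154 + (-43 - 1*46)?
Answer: 65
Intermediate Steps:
D(p, I) = 1 (D(p, I) = (I + p)/(I + p) = 1)
D(11, -6)*154 + (-43 - 1*46) = 1*154 + (-43 - 1*46) = 154 + (-43 - 46) = 154 - 89 = 65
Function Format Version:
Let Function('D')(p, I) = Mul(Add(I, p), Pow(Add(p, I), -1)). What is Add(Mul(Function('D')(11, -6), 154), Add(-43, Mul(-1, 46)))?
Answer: 65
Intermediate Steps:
Function('D')(p, I) = 1 (Function('D')(p, I) = Mul(Add(I, p), Pow(Add(I, p), -1)) = 1)
Add(Mul(Function('D')(11, -6), 154), Add(-43, Mul(-1, 46))) = Add(Mul(1, 154), Add(-43, Mul(-1, 46))) = Add(154, Add(-43, -46)) = Add(154, -89) = 65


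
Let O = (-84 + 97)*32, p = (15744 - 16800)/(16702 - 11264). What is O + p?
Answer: 1130576/2719 ≈ 415.81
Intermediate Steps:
p = -528/2719 (p = -1056/5438 = -1056*1/5438 = -528/2719 ≈ -0.19419)
O = 416 (O = 13*32 = 416)
O + p = 416 - 528/2719 = 1130576/2719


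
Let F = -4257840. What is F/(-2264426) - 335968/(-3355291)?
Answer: 7523533452904/3798904088983 ≈ 1.9804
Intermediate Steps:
F/(-2264426) - 335968/(-3355291) = -4257840/(-2264426) - 335968/(-3355291) = -4257840*(-1/2264426) - 335968*(-1/3355291) = 2128920/1132213 + 335968/3355291 = 7523533452904/3798904088983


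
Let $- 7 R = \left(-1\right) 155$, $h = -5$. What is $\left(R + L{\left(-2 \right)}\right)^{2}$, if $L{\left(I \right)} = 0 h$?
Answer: $\frac{24025}{49} \approx 490.31$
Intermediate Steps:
$L{\left(I \right)} = 0$ ($L{\left(I \right)} = 0 \left(-5\right) = 0$)
$R = \frac{155}{7}$ ($R = - \frac{\left(-1\right) 155}{7} = \left(- \frac{1}{7}\right) \left(-155\right) = \frac{155}{7} \approx 22.143$)
$\left(R + L{\left(-2 \right)}\right)^{2} = \left(\frac{155}{7} + 0\right)^{2} = \left(\frac{155}{7}\right)^{2} = \frac{24025}{49}$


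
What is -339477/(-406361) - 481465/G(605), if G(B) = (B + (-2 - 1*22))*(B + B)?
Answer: 8601425381/57135169322 ≈ 0.15055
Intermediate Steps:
G(B) = 2*B*(-24 + B) (G(B) = (B + (-2 - 22))*(2*B) = (B - 24)*(2*B) = (-24 + B)*(2*B) = 2*B*(-24 + B))
-339477/(-406361) - 481465/G(605) = -339477/(-406361) - 481465*1/(1210*(-24 + 605)) = -339477*(-1/406361) - 481465/(2*605*581) = 339477/406361 - 481465/703010 = 339477/406361 - 481465*1/703010 = 339477/406361 - 96293/140602 = 8601425381/57135169322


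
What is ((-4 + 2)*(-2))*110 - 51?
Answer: 389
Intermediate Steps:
((-4 + 2)*(-2))*110 - 51 = -2*(-2)*110 - 51 = 4*110 - 51 = 440 - 51 = 389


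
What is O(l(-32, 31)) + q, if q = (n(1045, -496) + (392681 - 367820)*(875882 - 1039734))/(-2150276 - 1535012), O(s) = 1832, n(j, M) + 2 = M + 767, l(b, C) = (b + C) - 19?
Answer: 10824971919/3685288 ≈ 2937.3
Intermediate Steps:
l(b, C) = -19 + C + b (l(b, C) = (C + b) - 19 = -19 + C + b)
n(j, M) = 765 + M (n(j, M) = -2 + (M + 767) = -2 + (767 + M) = 765 + M)
q = 4073524303/3685288 (q = ((765 - 496) + (392681 - 367820)*(875882 - 1039734))/(-2150276 - 1535012) = (269 + 24861*(-163852))/(-3685288) = (269 - 4073524572)*(-1/3685288) = -4073524303*(-1/3685288) = 4073524303/3685288 ≈ 1105.3)
O(l(-32, 31)) + q = 1832 + 4073524303/3685288 = 10824971919/3685288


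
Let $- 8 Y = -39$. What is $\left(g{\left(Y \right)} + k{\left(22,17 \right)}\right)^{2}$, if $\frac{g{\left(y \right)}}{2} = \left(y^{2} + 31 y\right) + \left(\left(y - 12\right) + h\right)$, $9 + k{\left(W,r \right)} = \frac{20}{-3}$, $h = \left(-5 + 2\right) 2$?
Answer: $\frac{873498025}{9216} \approx 94781.0$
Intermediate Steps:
$h = -6$ ($h = \left(-3\right) 2 = -6$)
$k{\left(W,r \right)} = - \frac{47}{3}$ ($k{\left(W,r \right)} = -9 + \frac{20}{-3} = -9 + 20 \left(- \frac{1}{3}\right) = -9 - \frac{20}{3} = - \frac{47}{3}$)
$Y = \frac{39}{8}$ ($Y = \left(- \frac{1}{8}\right) \left(-39\right) = \frac{39}{8} \approx 4.875$)
$g{\left(y \right)} = -36 + 2 y^{2} + 64 y$ ($g{\left(y \right)} = 2 \left(\left(y^{2} + 31 y\right) + \left(\left(y - 12\right) - 6\right)\right) = 2 \left(\left(y^{2} + 31 y\right) + \left(\left(-12 + y\right) - 6\right)\right) = 2 \left(\left(y^{2} + 31 y\right) + \left(-18 + y\right)\right) = 2 \left(-18 + y^{2} + 32 y\right) = -36 + 2 y^{2} + 64 y$)
$\left(g{\left(Y \right)} + k{\left(22,17 \right)}\right)^{2} = \left(\left(-36 + 2 \left(\frac{39}{8}\right)^{2} + 64 \cdot \frac{39}{8}\right) - \frac{47}{3}\right)^{2} = \left(\left(-36 + 2 \cdot \frac{1521}{64} + 312\right) - \frac{47}{3}\right)^{2} = \left(\left(-36 + \frac{1521}{32} + 312\right) - \frac{47}{3}\right)^{2} = \left(\frac{10353}{32} - \frac{47}{3}\right)^{2} = \left(\frac{29555}{96}\right)^{2} = \frac{873498025}{9216}$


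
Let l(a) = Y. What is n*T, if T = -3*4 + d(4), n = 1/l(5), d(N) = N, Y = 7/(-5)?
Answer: 40/7 ≈ 5.7143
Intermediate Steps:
Y = -7/5 (Y = 7*(-⅕) = -7/5 ≈ -1.4000)
l(a) = -7/5
n = -5/7 (n = 1/(-7/5) = 1*(-5/7) = -5/7 ≈ -0.71429)
T = -8 (T = -3*4 + 4 = -12 + 4 = -8)
n*T = -5/7*(-8) = 40/7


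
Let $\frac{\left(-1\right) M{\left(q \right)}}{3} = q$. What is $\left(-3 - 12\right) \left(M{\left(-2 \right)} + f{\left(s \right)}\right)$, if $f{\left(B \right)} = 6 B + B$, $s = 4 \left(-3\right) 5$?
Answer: $6210$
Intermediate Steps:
$s = -60$ ($s = \left(-12\right) 5 = -60$)
$M{\left(q \right)} = - 3 q$
$f{\left(B \right)} = 7 B$
$\left(-3 - 12\right) \left(M{\left(-2 \right)} + f{\left(s \right)}\right) = \left(-3 - 12\right) \left(\left(-3\right) \left(-2\right) + 7 \left(-60\right)\right) = - 15 \left(6 - 420\right) = \left(-15\right) \left(-414\right) = 6210$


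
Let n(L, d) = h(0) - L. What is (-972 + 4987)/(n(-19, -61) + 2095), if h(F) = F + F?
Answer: 4015/2114 ≈ 1.8992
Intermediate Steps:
h(F) = 2*F
n(L, d) = -L (n(L, d) = 2*0 - L = 0 - L = -L)
(-972 + 4987)/(n(-19, -61) + 2095) = (-972 + 4987)/(-1*(-19) + 2095) = 4015/(19 + 2095) = 4015/2114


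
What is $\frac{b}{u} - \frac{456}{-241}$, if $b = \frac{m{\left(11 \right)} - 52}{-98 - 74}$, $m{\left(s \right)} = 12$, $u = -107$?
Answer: $\frac{2095646}{1108841} \approx 1.8899$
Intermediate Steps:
$b = \frac{10}{43}$ ($b = \frac{12 - 52}{-98 - 74} = - \frac{40}{-172} = \left(-40\right) \left(- \frac{1}{172}\right) = \frac{10}{43} \approx 0.23256$)
$\frac{b}{u} - \frac{456}{-241} = \frac{10}{43 \left(-107\right)} - \frac{456}{-241} = \frac{10}{43} \left(- \frac{1}{107}\right) - - \frac{456}{241} = - \frac{10}{4601} + \frac{456}{241} = \frac{2095646}{1108841}$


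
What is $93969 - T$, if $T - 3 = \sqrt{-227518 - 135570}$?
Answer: $93966 - 4 i \sqrt{22693} \approx 93966.0 - 602.57 i$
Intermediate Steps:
$T = 3 + 4 i \sqrt{22693}$ ($T = 3 + \sqrt{-227518 - 135570} = 3 + \sqrt{-363088} = 3 + 4 i \sqrt{22693} \approx 3.0 + 602.57 i$)
$93969 - T = 93969 - \left(3 + 4 i \sqrt{22693}\right) = 93966 - 4 i \sqrt{22693}$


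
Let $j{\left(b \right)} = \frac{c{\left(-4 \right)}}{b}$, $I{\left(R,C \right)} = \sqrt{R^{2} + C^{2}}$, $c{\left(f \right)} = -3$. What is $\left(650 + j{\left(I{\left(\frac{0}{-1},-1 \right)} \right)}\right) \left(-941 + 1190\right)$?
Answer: $161103$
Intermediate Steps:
$I{\left(R,C \right)} = \sqrt{C^{2} + R^{2}}$
$j{\left(b \right)} = - \frac{3}{b}$
$\left(650 + j{\left(I{\left(\frac{0}{-1},-1 \right)} \right)}\right) \left(-941 + 1190\right) = \left(650 - \frac{3}{\sqrt{\left(-1\right)^{2} + \left(\frac{0}{-1}\right)^{2}}}\right) \left(-941 + 1190\right) = \left(650 - \frac{3}{\sqrt{1 + \left(0 \left(-1\right)\right)^{2}}}\right) 249 = \left(650 - \frac{3}{\sqrt{1 + 0^{2}}}\right) 249 = \left(650 - \frac{3}{\sqrt{1 + 0}}\right) 249 = \left(650 - \frac{3}{\sqrt{1}}\right) 249 = \left(650 - \frac{3}{1}\right) 249 = \left(650 - 3\right) 249 = 647 \cdot 249 = 161103$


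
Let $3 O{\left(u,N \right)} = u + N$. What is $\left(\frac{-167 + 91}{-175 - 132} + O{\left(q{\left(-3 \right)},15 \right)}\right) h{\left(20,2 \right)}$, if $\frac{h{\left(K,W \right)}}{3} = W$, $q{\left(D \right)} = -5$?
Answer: $\frac{6596}{307} \approx 21.485$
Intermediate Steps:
$O{\left(u,N \right)} = \frac{N}{3} + \frac{u}{3}$ ($O{\left(u,N \right)} = \frac{u + N}{3} = \frac{N + u}{3} = \frac{N}{3} + \frac{u}{3}$)
$h{\left(K,W \right)} = 3 W$
$\left(\frac{-167 + 91}{-175 - 132} + O{\left(q{\left(-3 \right)},15 \right)}\right) h{\left(20,2 \right)} = \left(\frac{-167 + 91}{-175 - 132} + \left(\frac{1}{3} \cdot 15 + \frac{1}{3} \left(-5\right)\right)\right) 3 \cdot 2 = \left(- \frac{76}{-307} + \left(5 - \frac{5}{3}\right)\right) 6 = \left(\left(-76\right) \left(- \frac{1}{307}\right) + \frac{10}{3}\right) 6 = \left(\frac{76}{307} + \frac{10}{3}\right) 6 = \frac{3298}{921} \cdot 6 = \frac{6596}{307}$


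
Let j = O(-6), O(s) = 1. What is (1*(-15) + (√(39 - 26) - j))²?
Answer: (16 - √13)² ≈ 153.62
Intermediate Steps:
j = 1
(1*(-15) + (√(39 - 26) - j))² = (1*(-15) + (√(39 - 26) - 1*1))² = (-15 + (√13 - 1))² = (-15 + (-1 + √13))² = (-16 + √13)²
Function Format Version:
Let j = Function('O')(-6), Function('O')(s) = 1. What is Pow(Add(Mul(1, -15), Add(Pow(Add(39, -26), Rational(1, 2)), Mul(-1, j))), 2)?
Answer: Pow(Add(16, Mul(-1, Pow(13, Rational(1, 2)))), 2) ≈ 153.62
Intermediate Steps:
j = 1
Pow(Add(Mul(1, -15), Add(Pow(Add(39, -26), Rational(1, 2)), Mul(-1, j))), 2) = Pow(Add(Mul(1, -15), Add(Pow(Add(39, -26), Rational(1, 2)), Mul(-1, 1))), 2) = Pow(Add(-15, Add(Pow(13, Rational(1, 2)), -1)), 2) = Pow(Add(-15, Add(-1, Pow(13, Rational(1, 2)))), 2) = Pow(Add(-16, Pow(13, Rational(1, 2))), 2)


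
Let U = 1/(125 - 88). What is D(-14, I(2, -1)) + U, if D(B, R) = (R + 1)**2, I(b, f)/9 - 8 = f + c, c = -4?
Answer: 29009/37 ≈ 784.03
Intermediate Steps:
I(b, f) = 36 + 9*f (I(b, f) = 72 + 9*(f - 4) = 72 + 9*(-4 + f) = 72 + (-36 + 9*f) = 36 + 9*f)
D(B, R) = (1 + R)**2
U = 1/37 ≈ 0.027027
D(-14, I(2, -1)) + U = (1 + (36 + 9*(-1)))**2 + 1/37 = (1 + (36 - 9))**2 + 1/37 = (1 + 27)**2 + 1/37 = 28**2 + 1/37 = 784 + 1/37 = 29009/37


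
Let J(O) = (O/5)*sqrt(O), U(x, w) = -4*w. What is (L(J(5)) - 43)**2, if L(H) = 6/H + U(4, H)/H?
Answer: 11081/5 - 564*sqrt(5)/5 ≈ 1964.0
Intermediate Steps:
J(O) = O**(3/2)/5 (J(O) = (O*(1/5))*sqrt(O) = (O/5)*sqrt(O) = O**(3/2)/5)
L(H) = -4 + 6/H (L(H) = 6/H + (-4*H)/H = 6/H - 4 = -4 + 6/H)
(L(J(5)) - 43)**2 = ((-4 + 6/((5**(3/2)/5))) - 43)**2 = ((-4 + 6/(((5*sqrt(5))/5))) - 43)**2 = ((-4 + 6/(sqrt(5))) - 43)**2 = ((-4 + 6*(sqrt(5)/5)) - 43)**2 = ((-4 + 6*sqrt(5)/5) - 43)**2 = (-47 + 6*sqrt(5)/5)**2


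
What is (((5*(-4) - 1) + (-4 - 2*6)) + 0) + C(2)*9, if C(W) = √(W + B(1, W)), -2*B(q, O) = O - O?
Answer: -37 + 9*√2 ≈ -24.272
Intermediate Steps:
B(q, O) = 0 (B(q, O) = -(O - O)/2 = -½*0 = 0)
C(W) = √W (C(W) = √(W + 0) = √W)
(((5*(-4) - 1) + (-4 - 2*6)) + 0) + C(2)*9 = (((5*(-4) - 1) + (-4 - 2*6)) + 0) + √2*9 = (((-20 - 1) + (-4 - 12)) + 0) + 9*√2 = ((-21 - 16) + 0) + 9*√2 = (-37 + 0) + 9*√2 = -37 + 9*√2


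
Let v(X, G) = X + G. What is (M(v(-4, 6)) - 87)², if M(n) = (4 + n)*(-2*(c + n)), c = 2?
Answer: 18225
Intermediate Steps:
v(X, G) = G + X
M(n) = (-4 - 2*n)*(4 + n) (M(n) = (4 + n)*(-2*(2 + n)) = (4 + n)*(-4 - 2*n) = (-4 - 2*n)*(4 + n))
(M(v(-4, 6)) - 87)² = ((-16 - 12*(6 - 4) - 2*(6 - 4)²) - 87)² = ((-16 - 12*2 - 2*2²) - 87)² = ((-16 - 24 - 2*4) - 87)² = ((-16 - 24 - 8) - 87)² = (-48 - 87)² = (-135)² = 18225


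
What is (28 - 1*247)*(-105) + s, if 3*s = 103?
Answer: 69088/3 ≈ 23029.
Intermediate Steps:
s = 103/3 (s = (⅓)*103 = 103/3 ≈ 34.333)
(28 - 1*247)*(-105) + s = (28 - 1*247)*(-105) + 103/3 = (28 - 247)*(-105) + 103/3 = -219*(-105) + 103/3 = 22995 + 103/3 = 69088/3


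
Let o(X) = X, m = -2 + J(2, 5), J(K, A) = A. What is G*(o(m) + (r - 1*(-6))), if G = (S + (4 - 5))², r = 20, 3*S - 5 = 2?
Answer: 464/9 ≈ 51.556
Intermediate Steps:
S = 7/3 (S = 5/3 + (⅓)*2 = 5/3 + ⅔ = 7/3 ≈ 2.3333)
m = 3 (m = -2 + 5 = 3)
G = 16/9 (G = (7/3 + (4 - 5))² = (7/3 - 1)² = (4/3)² = 16/9 ≈ 1.7778)
G*(o(m) + (r - 1*(-6))) = 16*(3 + (20 - 1*(-6)))/9 = 16*(3 + (20 + 6))/9 = 16*(3 + 26)/9 = (16/9)*29 = 464/9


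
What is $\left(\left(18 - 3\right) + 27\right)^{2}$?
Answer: $1764$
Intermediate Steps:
$\left(\left(18 - 3\right) + 27\right)^{2} = \left(15 + 27\right)^{2} = 42^{2} = 1764$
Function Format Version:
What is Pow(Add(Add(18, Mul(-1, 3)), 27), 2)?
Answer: 1764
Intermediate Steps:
Pow(Add(Add(18, Mul(-1, 3)), 27), 2) = Pow(Add(Add(18, -3), 27), 2) = Pow(Add(15, 27), 2) = Pow(42, 2) = 1764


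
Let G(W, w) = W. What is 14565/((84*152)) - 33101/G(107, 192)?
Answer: -140358371/455392 ≈ -308.21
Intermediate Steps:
14565/((84*152)) - 33101/G(107, 192) = 14565/((84*152)) - 33101/107 = 14565/12768 - 33101*1/107 = 14565*(1/12768) - 33101/107 = 4855/4256 - 33101/107 = -140358371/455392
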